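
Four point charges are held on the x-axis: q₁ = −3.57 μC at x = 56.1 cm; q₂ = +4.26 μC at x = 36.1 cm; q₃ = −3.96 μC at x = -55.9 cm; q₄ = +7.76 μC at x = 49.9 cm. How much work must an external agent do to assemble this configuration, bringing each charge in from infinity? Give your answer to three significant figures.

The work to assemble the configuration equals its total potential energy, U = Σ kqᵢqⱼ/rᵢⱼ over all pairs.
Pair separations: r₁₂ = 0.200 m, r₁₃ = 1.12 m, r₁₄ = 0.0620 m, r₂₃ = 0.920 m, r₂₄ = 0.138 m, r₃₄ = 1.06 m.
Summing all 6 pair terms gives U = -2.86 J.

-2.86 J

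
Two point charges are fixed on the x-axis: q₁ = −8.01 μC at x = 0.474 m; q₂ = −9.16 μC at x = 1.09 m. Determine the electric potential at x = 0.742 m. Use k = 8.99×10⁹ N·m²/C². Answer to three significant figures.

Electric potential is a scalar, so the contributions from each charge add algebraically: V = Σ kqᵢ/rᵢ.
Distances from the field point to each charge: r₁ = 0.268 m, r₂ = 0.348 m.
V = k[(-8.01×10⁻⁶)/(0.268) + (-9.16×10⁻⁶)/(0.348)] = -5.05×10⁵ V.

-5.05×10⁵ V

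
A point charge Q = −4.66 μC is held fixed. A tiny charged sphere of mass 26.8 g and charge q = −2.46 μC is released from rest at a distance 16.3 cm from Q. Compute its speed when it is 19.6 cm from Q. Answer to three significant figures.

2.82 m/s

Only the electrostatic force acts, so mechanical energy is conserved: ½mv² = U₁ − U₂ = kQq(1/r₁ − 1/r₂).
U₁ − U₂ = (8.99×10⁹ N·m²/C²)(-4.66×10⁻⁶ C)(-2.46×10⁻⁶ C)(1/0.163 − 1/0.196) = 0.106 J.
v = √(2·0.106/0.0268) = 2.82 m/s.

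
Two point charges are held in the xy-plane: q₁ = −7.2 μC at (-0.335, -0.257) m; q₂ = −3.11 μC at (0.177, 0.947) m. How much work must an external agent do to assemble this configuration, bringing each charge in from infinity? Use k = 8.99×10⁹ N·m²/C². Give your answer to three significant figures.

0.154 J

The assembly work is the sum of pairwise potential energies, U = Σ_{i<j} kqᵢqⱼ/rᵢⱼ.
Pair separations: r₁₂ = 1.31 m.
U = (0.154) = 0.154 J.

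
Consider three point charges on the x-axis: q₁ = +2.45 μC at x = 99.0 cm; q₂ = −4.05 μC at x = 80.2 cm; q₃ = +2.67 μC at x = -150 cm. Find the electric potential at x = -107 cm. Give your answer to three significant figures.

4.71×10⁴ V

The total potential is the scalar sum of each charge's contribution, V = Σ kqᵢ/rᵢ.
Distances from the field point to each charge: r₁ = 2.06 m, r₂ = 1.87 m, r₃ = 0.430 m.
V = k[(2.45×10⁻⁶)/(2.06) + (-4.05×10⁻⁶)/(1.87) + (2.67×10⁻⁶)/(0.430)] = 4.71×10⁴ V.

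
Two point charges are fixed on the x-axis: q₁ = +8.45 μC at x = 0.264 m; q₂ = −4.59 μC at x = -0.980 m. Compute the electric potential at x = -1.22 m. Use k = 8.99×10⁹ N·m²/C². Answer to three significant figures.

-1.21×10⁵ V

The total potential is the scalar sum of each charge's contribution, V = Σ kqᵢ/rᵢ.
Distances from the field point to each charge: r₁ = 1.48 m, r₂ = 0.240 m.
V = k[(8.45×10⁻⁶)/(1.48) + (-4.59×10⁻⁶)/(0.240)] = -1.21×10⁵ V.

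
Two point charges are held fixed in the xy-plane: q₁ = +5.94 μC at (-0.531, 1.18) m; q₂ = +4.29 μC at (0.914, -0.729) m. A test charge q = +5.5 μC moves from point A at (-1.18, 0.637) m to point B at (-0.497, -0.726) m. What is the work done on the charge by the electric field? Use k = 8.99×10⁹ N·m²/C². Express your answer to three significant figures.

The work done by the electric force is W_field = −ΔU = −q(V_B − V_A) = q(V_A − V_B).
At A: distances to the source charges are 0.846 m, 2.50 m; V_A = Σ kqᵢ/rᵢ = 7.85×10⁴ V.
At B: distances to the source charges are 1.91 m, 1.41 m; V_B = Σ kqᵢ/rᵢ = 5.53×10⁴ V.
ΔV = V_B − V_A = -2.32×10⁴ V.
W_field = −qΔV = −(5.50×10⁻⁶ C)(-2.32×10⁴ V) = 0.128 J.

0.128 J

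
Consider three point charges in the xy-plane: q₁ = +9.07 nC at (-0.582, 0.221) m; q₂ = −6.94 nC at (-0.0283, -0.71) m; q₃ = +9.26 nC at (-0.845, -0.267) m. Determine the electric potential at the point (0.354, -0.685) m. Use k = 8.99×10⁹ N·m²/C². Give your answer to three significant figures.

Electric potential is a scalar, so the contributions from each charge add algebraically: V = Σ kqᵢ/rᵢ.
Distances from the field point to each charge: r₁ = 1.30 m, r₂ = 0.383 m, r₃ = 1.27 m.
V = k[(9.07×10⁻⁹)/(1.30) + (-6.94×10⁻⁹)/(0.383) + (9.26×10⁻⁹)/(1.27)] = -34.7 V.

-34.7 V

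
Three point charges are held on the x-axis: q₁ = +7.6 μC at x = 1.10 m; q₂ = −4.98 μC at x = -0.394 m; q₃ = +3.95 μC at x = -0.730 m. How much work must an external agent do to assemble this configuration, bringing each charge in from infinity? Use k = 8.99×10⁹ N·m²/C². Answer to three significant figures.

-0.607 J

The work to assemble the configuration equals its total potential energy, U = Σ kqᵢqⱼ/rᵢⱼ over all pairs.
Pair separations: r₁₂ = 1.49 m, r₁₃ = 1.83 m, r₂₃ = 0.336 m.
U = (-0.228) + (0.147) + (-0.526) = -0.607 J.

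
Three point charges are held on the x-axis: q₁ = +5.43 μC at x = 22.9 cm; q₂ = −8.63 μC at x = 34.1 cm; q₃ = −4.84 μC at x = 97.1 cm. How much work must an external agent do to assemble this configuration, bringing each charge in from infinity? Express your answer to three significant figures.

-3.48 J

The assembly work is the sum of pairwise potential energies, U = Σ_{i<j} kqᵢqⱼ/rᵢⱼ.
Pair separations: r₁₂ = 0.112 m, r₁₃ = 0.742 m, r₂₃ = 0.630 m.
U = (-3.76) + (-0.318) + (0.596) = -3.48 J.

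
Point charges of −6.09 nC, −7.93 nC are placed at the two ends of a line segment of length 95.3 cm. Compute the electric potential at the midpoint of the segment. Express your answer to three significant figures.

The total potential is the scalar sum of each charge's contribution, V = Σ kqᵢ/rᵢ.
Each charge is 0.476 m from the midpoint.
V = k[(-6.09×10⁻⁹)/(0.476) + (-7.93×10⁻⁹)/(0.476)] = -265 V.

-265 V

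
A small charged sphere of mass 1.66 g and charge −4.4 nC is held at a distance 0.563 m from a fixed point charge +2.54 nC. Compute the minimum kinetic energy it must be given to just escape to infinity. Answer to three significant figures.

To just escape, total mechanical energy must reach zero at infinity: ½mv²_min + U = 0, so ½mv²_min = −U = |kQq|/r.
|U| = |kQq|/r = (8.99×10⁹ N·m²/C²)(2.54×10⁻⁹)(4.40×10⁻⁹)/(0.563) = 1.78×10⁻⁷ J.

1.78×10⁻⁷ J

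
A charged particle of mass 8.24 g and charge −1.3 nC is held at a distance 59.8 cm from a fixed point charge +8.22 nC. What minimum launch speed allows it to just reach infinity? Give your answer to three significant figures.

To just escape, total mechanical energy must reach zero at infinity: ½mv²_min + U = 0, so ½mv²_min = −U = |kQq|/r.
|U| = |kQq|/r = (8.99×10⁹ N·m²/C²)(8.22×10⁻⁹)(1.30×10⁻⁹)/(0.598) = 1.61×10⁻⁷ J.
v_min = √(2|U|/m) = √(2·1.61×10⁻⁷/8.24×10⁻³) = 6.24×10⁻³ m/s.

6.24×10⁻³ m/s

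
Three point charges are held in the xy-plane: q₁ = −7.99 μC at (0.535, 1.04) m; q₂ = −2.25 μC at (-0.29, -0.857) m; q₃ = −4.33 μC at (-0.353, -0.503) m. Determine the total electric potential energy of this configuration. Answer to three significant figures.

The assembly work is the sum of pairwise potential energies, U = Σ_{i<j} kqᵢqⱼ/rᵢⱼ.
Pair separations: r₁₂ = 2.07 m, r₁₃ = 1.78 m, r₂₃ = 0.360 m.
U = (0.0781) + (0.175) + (0.244) = 0.496 J.

0.496 J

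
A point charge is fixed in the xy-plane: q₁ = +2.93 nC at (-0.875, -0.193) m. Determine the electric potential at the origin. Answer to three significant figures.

29.4 V

Electric potential is a scalar, so the contributions from each charge add algebraically: V = Σ kqᵢ/rᵢ.
Distances from the field point to each charge: r₁ = 0.896 m.
V = k[(2.93×10⁻⁹)/(0.896)] = 29.4 V.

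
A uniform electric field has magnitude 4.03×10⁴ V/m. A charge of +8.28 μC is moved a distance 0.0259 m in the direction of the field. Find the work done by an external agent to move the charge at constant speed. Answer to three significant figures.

The potential change for a displacement 0.0259 m in the direction of the field is ΔV = −Ed = -1040 V.
W_ext = qΔV = -8.64×10⁻³ J.

-8.64×10⁻³ J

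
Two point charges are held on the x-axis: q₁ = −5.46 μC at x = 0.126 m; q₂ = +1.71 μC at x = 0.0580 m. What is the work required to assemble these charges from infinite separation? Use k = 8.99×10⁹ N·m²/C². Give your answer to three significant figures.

-1.23 J

The assembly work is the sum of pairwise potential energies, U = Σ_{i<j} kqᵢqⱼ/rᵢⱼ.
Pair separations: r₁₂ = 0.0680 m.
U = (-1.23) = -1.23 J.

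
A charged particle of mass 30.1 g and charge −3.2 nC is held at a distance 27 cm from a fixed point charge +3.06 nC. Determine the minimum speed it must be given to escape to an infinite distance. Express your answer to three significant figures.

To just escape, total mechanical energy must reach zero at infinity: ½mv²_min + U = 0, so ½mv²_min = −U = |kQq|/r.
|U| = |kQq|/r = (8.99×10⁹ N·m²/C²)(3.06×10⁻⁹)(3.20×10⁻⁹)/(0.270) = 3.26×10⁻⁷ J.
v_min = √(2|U|/m) = √(2·3.26×10⁻⁷/0.0301) = 4.65×10⁻³ m/s.

4.65×10⁻³ m/s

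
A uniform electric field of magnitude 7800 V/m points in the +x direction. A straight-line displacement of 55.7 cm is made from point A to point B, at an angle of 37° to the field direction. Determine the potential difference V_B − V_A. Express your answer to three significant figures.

-3470 V

Only the component of displacement along E changes the potential: ΔV = −E·d·cosθ.
ΔV = −(7800 V/m)(0.557 m)cos37° = -3470 V.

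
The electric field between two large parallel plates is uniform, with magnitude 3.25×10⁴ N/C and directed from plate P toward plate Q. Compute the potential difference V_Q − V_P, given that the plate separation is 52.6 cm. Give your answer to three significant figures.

In a uniform field, potential decreases in the direction of E: ΔV = −E·d for a displacement d parallel to E.
Going from P to Q is a displacement of 52.6 cm along the field, so V_Q − V_P = −Ed = -1.71×10⁴ V.

-1.71×10⁴ V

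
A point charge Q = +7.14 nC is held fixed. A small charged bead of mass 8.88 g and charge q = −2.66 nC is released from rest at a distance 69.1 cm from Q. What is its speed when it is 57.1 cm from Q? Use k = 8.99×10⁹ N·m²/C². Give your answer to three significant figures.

3.42×10⁻³ m/s

Only the electrostatic force acts, so mechanical energy is conserved: ½mv² = U₁ − U₂ = kQq(1/r₁ − 1/r₂).
U₁ − U₂ = (8.99×10⁹ N·m²/C²)(7.14×10⁻⁹ C)(-2.66×10⁻⁹ C)(1/0.691 − 1/0.571) = 5.19×10⁻⁸ J.
v = √(2·5.19×10⁻⁸/8.88×10⁻³) = 3.42×10⁻³ m/s.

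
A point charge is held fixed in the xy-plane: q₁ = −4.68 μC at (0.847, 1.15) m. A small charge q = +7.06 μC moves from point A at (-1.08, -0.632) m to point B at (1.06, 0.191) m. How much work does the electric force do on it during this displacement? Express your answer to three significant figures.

The work done by the electric force is W_field = −ΔU = −q(V_B − V_A) = q(V_A − V_B).
At A: distance to the source charge is 2.62 m; V_A = kq₁/r = -1.60×10⁴ V.
At B: distance to the source charge is 0.982 m; V_B = kq₁/r = -4.28×10⁴ V.
ΔV = V_B − V_A = -2.68×10⁴ V.
W_field = −qΔV = −(7.06×10⁻⁶ C)(-2.68×10⁴ V) = 0.189 J.

0.189 J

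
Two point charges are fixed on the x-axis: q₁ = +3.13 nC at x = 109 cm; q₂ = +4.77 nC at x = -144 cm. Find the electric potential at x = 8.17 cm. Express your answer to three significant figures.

The total potential is the scalar sum of each charge's contribution, V = Σ kqᵢ/rᵢ.
Distances from the field point to each charge: r₁ = 1.01 m, r₂ = 1.52 m.
V = k[(3.13×10⁻⁹)/(1.01) + (4.77×10⁻⁹)/(1.52)] = 56.1 V.

56.1 V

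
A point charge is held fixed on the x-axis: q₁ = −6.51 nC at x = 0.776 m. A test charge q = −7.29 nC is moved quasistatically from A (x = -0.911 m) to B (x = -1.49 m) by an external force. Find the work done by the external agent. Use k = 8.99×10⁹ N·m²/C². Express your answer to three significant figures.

-6.46×10⁻⁸ J

For quasistatic motion the external work equals the change in potential energy: W_ext = qΔV = q(V_B − V_A).
At A: distance to the source charge is 1.69 m; V_A = kq₁/r = -34.7 V.
At B: distance to the source charge is 2.27 m; V_B = kq₁/r = -25.8 V.
ΔV = V_B − V_A = 8.86 V.
W_ext = qΔV = (-7.29×10⁻⁹ C)(8.86 V) = -6.46×10⁻⁸ J.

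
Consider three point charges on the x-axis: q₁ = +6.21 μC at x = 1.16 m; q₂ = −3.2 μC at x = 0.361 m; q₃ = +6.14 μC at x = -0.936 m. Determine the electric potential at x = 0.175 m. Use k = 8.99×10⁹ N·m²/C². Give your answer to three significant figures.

Electric potential is a scalar, so the contributions from each charge add algebraically: V = Σ kqᵢ/rᵢ.
Distances from the field point to each charge: r₁ = 0.985 m, r₂ = 0.186 m, r₃ = 1.11 m.
V = k[(6.21×10⁻⁶)/(0.985) + (-3.20×10⁻⁶)/(0.186) + (6.14×10⁻⁶)/(1.11)] = -4.83×10⁴ V.

-4.83×10⁴ V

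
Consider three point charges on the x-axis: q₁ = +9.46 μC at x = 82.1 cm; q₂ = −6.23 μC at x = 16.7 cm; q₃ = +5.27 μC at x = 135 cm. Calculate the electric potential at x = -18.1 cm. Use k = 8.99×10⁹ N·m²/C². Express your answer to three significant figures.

The total potential is the scalar sum of each charge's contribution, V = Σ kqᵢ/rᵢ.
Distances from the field point to each charge: r₁ = 1.00 m, r₂ = 0.348 m, r₃ = 1.53 m.
V = k[(9.46×10⁻⁶)/(1.00) + (-6.23×10⁻⁶)/(0.348) + (5.27×10⁻⁶)/(1.53)] = -4.51×10⁴ V.

-4.51×10⁴ V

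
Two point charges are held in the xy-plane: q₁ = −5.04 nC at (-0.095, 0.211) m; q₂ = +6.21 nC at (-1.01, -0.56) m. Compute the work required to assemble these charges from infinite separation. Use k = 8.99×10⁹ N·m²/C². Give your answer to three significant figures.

The work to assemble the configuration equals its total potential energy, U = Σ kqᵢqⱼ/rᵢⱼ over all pairs.
Pair separations: r₁₂ = 1.20 m.
U = (-2.35×10⁻⁷) = -2.35×10⁻⁷ J.

-2.35×10⁻⁷ J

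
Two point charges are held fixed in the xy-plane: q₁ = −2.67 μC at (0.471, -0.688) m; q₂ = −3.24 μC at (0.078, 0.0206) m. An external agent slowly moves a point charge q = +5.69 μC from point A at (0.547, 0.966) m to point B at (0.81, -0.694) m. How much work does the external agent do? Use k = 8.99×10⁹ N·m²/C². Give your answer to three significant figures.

-0.325 J

For quasistatic motion the external work equals the change in potential energy: W_ext = qΔV = q(V_B − V_A).
At A: distances to the source charges are 1.66 m, 1.06 m; V_A = Σ kqᵢ/rᵢ = -4.21×10⁴ V.
At B: distances to the source charges are 0.339 m, 1.02 m; V_B = Σ kqᵢ/rᵢ = -9.93×10⁴ V.
ΔV = V_B − V_A = -5.72×10⁴ V.
W_ext = qΔV = (5.69×10⁻⁶ C)(-5.72×10⁴ V) = -0.325 J.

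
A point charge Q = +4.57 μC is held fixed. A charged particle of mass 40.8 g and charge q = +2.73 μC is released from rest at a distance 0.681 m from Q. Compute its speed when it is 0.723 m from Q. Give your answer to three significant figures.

0.685 m/s

Only the electrostatic force acts, so mechanical energy is conserved: ½mv² = U₁ − U₂ = kQq(1/r₁ − 1/r₂).
U₁ − U₂ = (8.99×10⁹ N·m²/C²)(4.57×10⁻⁶ C)(2.73×10⁻⁶ C)(1/0.681 − 1/0.723) = 9.57×10⁻³ J.
v = √(2·9.57×10⁻³/0.0408) = 0.685 m/s.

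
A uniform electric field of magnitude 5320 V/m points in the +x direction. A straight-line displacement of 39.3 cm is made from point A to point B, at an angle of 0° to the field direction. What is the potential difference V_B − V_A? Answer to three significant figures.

-2090 V

Only the component of displacement along E changes the potential: ΔV = −E·d·cosθ.
ΔV = −(5320 V/m)(0.393 m)cos0° = -2090 V.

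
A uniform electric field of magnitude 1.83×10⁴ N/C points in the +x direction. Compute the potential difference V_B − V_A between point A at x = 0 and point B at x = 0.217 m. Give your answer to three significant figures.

In a uniform field, potential decreases in the direction of E: V_B − V_A = −E·Δx.
V_B − V_A = −(1.83×10⁴ V/m)(0.217 m) = -3970 V.

-3970 V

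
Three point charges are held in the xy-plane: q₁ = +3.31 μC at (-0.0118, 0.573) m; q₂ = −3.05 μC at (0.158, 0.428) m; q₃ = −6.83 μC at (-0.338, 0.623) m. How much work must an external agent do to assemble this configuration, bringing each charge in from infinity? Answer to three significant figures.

-0.671 J

The work to assemble the configuration equals its total potential energy, U = Σ kqᵢqⱼ/rᵢⱼ over all pairs.
Pair separations: r₁₂ = 0.223 m, r₁₃ = 0.330 m, r₂₃ = 0.533 m.
U = (-0.406) + (-0.616) + (0.351) = -0.671 J.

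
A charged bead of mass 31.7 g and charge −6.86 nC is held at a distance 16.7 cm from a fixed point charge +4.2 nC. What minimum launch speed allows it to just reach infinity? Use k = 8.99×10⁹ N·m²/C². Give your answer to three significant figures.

To just escape, total mechanical energy must reach zero at infinity: ½mv²_min + U = 0, so ½mv²_min = −U = |kQq|/r.
|U| = |kQq|/r = (8.99×10⁹ N·m²/C²)(4.20×10⁻⁹)(6.86×10⁻⁹)/(0.167) = 1.55×10⁻⁶ J.
v_min = √(2|U|/m) = √(2·1.55×10⁻⁶/0.0317) = 9.89×10⁻³ m/s.

9.89×10⁻³ m/s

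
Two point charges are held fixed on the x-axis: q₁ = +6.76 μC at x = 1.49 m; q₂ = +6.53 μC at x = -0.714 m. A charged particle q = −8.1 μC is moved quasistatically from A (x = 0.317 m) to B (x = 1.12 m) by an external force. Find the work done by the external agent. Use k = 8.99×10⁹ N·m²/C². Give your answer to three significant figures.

-0.709 J

For quasistatic motion the external work equals the change in potential energy: W_ext = qΔV = q(V_B − V_A).
At A: distances to the source charges are 1.17 m, 1.03 m; V_A = Σ kqᵢ/rᵢ = 1.09×10⁵ V.
At B: distances to the source charges are 0.370 m, 1.83 m; V_B = Σ kqᵢ/rᵢ = 1.96×10⁵ V.
ΔV = V_B − V_A = 8.75×10⁴ V.
W_ext = qΔV = (-8.10×10⁻⁶ C)(8.75×10⁴ V) = -0.709 J.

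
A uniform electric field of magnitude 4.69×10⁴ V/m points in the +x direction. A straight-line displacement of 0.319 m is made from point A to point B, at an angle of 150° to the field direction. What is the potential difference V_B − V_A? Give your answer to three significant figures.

1.30×10⁴ V

Only the component of displacement along E changes the potential: ΔV = −E·d·cosθ.
ΔV = −(4.69×10⁴ V/m)(0.319 m)cos150° = 1.30×10⁴ V.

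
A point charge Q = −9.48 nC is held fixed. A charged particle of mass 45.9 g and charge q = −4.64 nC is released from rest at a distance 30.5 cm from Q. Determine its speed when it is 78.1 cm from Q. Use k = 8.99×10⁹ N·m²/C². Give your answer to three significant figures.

5.87×10⁻³ m/s

Only the electrostatic force acts, so mechanical energy is conserved: ½mv² = U₁ − U₂ = kQq(1/r₁ − 1/r₂).
U₁ − U₂ = (8.99×10⁹ N·m²/C²)(-9.48×10⁻⁹ C)(-4.64×10⁻⁹ C)(1/0.305 − 1/0.781) = 7.90×10⁻⁷ J.
v = √(2·7.90×10⁻⁷/0.0459) = 5.87×10⁻³ m/s.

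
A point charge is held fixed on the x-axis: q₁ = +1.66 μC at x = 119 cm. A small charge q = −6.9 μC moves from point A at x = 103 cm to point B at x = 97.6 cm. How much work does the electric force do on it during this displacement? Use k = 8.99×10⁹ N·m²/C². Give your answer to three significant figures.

The work done by the electric force is W_field = −ΔU = −q(V_B − V_A) = q(V_A − V_B).
At A: distance to the source charge is 0.160 m; V_A = kq₁/r = 9.33×10⁴ V.
At B: distance to the source charge is 0.214 m; V_B = kq₁/r = 6.97×10⁴ V.
ΔV = V_B − V_A = -2.35×10⁴ V.
W_field = −qΔV = −(-6.90×10⁻⁶ C)(-2.35×10⁴ V) = -0.162 J.

-0.162 J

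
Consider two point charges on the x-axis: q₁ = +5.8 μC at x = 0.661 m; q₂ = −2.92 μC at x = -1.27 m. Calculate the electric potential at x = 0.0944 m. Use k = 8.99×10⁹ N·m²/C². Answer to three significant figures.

The total potential is the scalar sum of each charge's contribution, V = Σ kqᵢ/rᵢ.
Distances from the field point to each charge: r₁ = 0.567 m, r₂ = 1.36 m.
V = k[(5.80×10⁻⁶)/(0.567) + (-2.92×10⁻⁶)/(1.36)] = 7.28×10⁴ V.

7.28×10⁴ V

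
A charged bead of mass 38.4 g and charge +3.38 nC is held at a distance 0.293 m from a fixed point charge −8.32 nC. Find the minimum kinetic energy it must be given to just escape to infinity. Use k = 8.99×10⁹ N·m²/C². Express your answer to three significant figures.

To just escape, total mechanical energy must reach zero at infinity: ½mv²_min + U = 0, so ½mv²_min = −U = |kQq|/r.
|U| = |kQq|/r = (8.99×10⁹ N·m²/C²)(8.32×10⁻⁹)(3.38×10⁻⁹)/(0.293) = 8.63×10⁻⁷ J.

8.63×10⁻⁷ J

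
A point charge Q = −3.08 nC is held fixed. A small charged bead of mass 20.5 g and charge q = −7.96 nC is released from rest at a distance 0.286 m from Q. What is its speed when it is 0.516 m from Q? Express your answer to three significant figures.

5.79×10⁻³ m/s

Only the electrostatic force acts, so mechanical energy is conserved: ½mv² = U₁ − U₂ = kQq(1/r₁ − 1/r₂).
U₁ − U₂ = (8.99×10⁹ N·m²/C²)(-3.08×10⁻⁹ C)(-7.96×10⁻⁹ C)(1/0.286 − 1/0.516) = 3.44×10⁻⁷ J.
v = √(2·3.44×10⁻⁷/0.0205) = 5.79×10⁻³ m/s.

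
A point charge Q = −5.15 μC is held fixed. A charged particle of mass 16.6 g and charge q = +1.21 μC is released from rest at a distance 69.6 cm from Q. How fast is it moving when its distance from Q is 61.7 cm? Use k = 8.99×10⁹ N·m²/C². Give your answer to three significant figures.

Only the electrostatic force acts, so mechanical energy is conserved: ½mv² = U₁ − U₂ = kQq(1/r₁ − 1/r₂).
U₁ − U₂ = (8.99×10⁹ N·m²/C²)(-5.15×10⁻⁶ C)(1.21×10⁻⁶ C)(1/0.696 − 1/0.617) = 0.0103 J.
v = √(2·0.0103/0.0166) = 1.11 m/s.

1.11 m/s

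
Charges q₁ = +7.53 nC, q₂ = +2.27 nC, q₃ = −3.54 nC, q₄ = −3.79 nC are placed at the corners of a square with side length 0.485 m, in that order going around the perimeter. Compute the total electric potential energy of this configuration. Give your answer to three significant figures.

-5.75×10⁻⁷ J

The assembly work is the sum of pairwise potential energies, U = Σ_{i<j} kqᵢqⱼ/rᵢⱼ.
The four side pairs have separation 0.485 m and the two diagonal pairs 0.686 m.
Summing all 6 pair terms gives U = -5.75×10⁻⁷ J.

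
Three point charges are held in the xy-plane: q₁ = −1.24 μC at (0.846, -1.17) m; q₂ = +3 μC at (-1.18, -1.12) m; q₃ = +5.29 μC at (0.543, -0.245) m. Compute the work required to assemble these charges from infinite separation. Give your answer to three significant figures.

-3.26×10⁻³ J

The work to assemble the configuration equals its total potential energy, U = Σ kqᵢqⱼ/rᵢⱼ over all pairs.
Pair separations: r₁₂ = 2.03 m, r₁₃ = 0.973 m, r₂₃ = 1.93 m.
U = (-0.0165) + (-0.0606) + (0.0738) = -3.26×10⁻³ J.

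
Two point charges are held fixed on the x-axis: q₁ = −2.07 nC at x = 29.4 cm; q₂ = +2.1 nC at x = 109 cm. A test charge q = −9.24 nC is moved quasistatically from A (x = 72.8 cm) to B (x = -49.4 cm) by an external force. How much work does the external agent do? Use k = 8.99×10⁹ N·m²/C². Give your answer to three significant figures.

1.94×10⁻⁷ J

For quasistatic motion the external work equals the change in potential energy: W_ext = qΔV = q(V_B − V_A).
At A: distances to the source charges are 0.434 m, 0.362 m; V_A = Σ kqᵢ/rᵢ = 9.27 V.
At B: distances to the source charges are 0.788 m, 1.58 m; V_B = Σ kqᵢ/rᵢ = -11.7 V.
ΔV = V_B − V_A = -21.0 V.
W_ext = qΔV = (-9.24×10⁻⁹ C)(-21.0 V) = 1.94×10⁻⁷ J.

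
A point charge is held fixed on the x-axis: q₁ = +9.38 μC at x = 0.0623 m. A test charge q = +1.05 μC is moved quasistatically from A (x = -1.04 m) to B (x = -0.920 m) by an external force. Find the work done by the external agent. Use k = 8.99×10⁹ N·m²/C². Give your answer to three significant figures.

For quasistatic motion the external work equals the change in potential energy: W_ext = qΔV = q(V_B − V_A).
At A: distance to the source charge is 1.10 m; V_A = kq₁/r = 7.65×10⁴ V.
At B: distance to the source charge is 0.982 m; V_B = kq₁/r = 8.58×10⁴ V.
ΔV = V_B − V_A = 9350 V.
W_ext = qΔV = (1.05×10⁻⁶ C)(9350 V) = 9.81×10⁻³ J.

9.81×10⁻³ J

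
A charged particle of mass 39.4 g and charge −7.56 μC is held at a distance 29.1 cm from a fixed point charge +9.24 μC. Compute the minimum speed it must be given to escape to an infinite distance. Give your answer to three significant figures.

To just escape, total mechanical energy must reach zero at infinity: ½mv²_min + U = 0, so ½mv²_min = −U = |kQq|/r.
|U| = |kQq|/r = (8.99×10⁹ N·m²/C²)(9.24×10⁻⁶)(7.56×10⁻⁶)/(0.291) = 2.16 J.
v_min = √(2|U|/m) = √(2·2.16/0.0394) = 10.5 m/s.

10.5 m/s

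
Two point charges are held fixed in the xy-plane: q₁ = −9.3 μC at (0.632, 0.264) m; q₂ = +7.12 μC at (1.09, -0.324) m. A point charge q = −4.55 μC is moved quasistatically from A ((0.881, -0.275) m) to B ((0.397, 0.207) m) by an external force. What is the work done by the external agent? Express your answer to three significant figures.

For quasistatic motion the external work equals the change in potential energy: W_ext = qΔV = q(V_B − V_A).
At A: distances to the source charges are 0.594 m, 0.215 m; V_A = Σ kqᵢ/rᵢ = 1.57×10⁵ V.
At B: distances to the source charges are 0.242 m, 0.873 m; V_B = Σ kqᵢ/rᵢ = -2.72×10⁵ V.
ΔV = V_B − V_A = -4.30×10⁵ V.
W_ext = qΔV = (-4.55×10⁻⁶ C)(-4.30×10⁵ V) = 1.96 J.

1.96 J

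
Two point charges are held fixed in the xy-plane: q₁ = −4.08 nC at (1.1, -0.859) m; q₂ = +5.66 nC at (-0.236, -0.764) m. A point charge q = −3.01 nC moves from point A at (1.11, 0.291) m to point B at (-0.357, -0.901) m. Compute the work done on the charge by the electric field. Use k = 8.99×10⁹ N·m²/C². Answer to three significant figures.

7.69×10⁻⁷ J

The work done by the electric force is W_field = −ΔU = −q(V_B − V_A) = q(V_A − V_B).
At A: distances to the source charges are 1.15 m, 1.71 m; V_A = Σ kqᵢ/rᵢ = -2.14 V.
At B: distances to the source charges are 1.46 m, 0.183 m; V_B = Σ kqᵢ/rᵢ = 253 V.
ΔV = V_B − V_A = 255 V.
W_field = −qΔV = −(-3.01×10⁻⁹ C)(255 V) = 7.69×10⁻⁷ J.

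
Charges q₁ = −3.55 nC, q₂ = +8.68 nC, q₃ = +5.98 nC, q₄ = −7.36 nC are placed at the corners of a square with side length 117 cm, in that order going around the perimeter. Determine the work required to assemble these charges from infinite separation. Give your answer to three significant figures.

The assembly work is the sum of pairwise potential energies, U = Σ_{i<j} kqᵢqⱼ/rᵢⱼ.
The four side pairs have separation 1.17 m and the two diagonal pairs 1.65 m.
Summing all 6 pair terms gives U = -4.38×10⁻⁷ J.

-4.38×10⁻⁷ J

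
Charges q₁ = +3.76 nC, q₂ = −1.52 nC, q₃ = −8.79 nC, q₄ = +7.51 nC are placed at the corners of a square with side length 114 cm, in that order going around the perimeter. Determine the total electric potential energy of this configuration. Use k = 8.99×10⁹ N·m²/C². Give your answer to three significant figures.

-4.86×10⁻⁷ J

The work to assemble the configuration equals its total potential energy, U = Σ kqᵢqⱼ/rᵢⱼ over all pairs.
The four side pairs have separation 1.14 m and the two diagonal pairs 1.61 m.
Summing all 6 pair terms gives U = -4.86×10⁻⁷ J.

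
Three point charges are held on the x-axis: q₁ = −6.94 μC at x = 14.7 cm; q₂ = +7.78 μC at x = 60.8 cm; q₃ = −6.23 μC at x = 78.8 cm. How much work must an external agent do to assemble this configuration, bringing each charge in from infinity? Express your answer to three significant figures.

-2.87 J

The work to assemble the configuration equals its total potential energy, U = Σ kqᵢqⱼ/rᵢⱼ over all pairs.
Pair separations: r₁₂ = 0.461 m, r₁₃ = 0.641 m, r₂₃ = 0.180 m.
U = (-1.05) + (0.606) + (-2.42) = -2.87 J.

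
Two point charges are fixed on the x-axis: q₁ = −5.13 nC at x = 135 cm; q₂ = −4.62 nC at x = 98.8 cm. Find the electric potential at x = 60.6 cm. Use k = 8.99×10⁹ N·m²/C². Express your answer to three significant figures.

Electric potential is a scalar, so the contributions from each charge add algebraically: V = Σ kqᵢ/rᵢ.
Distances from the field point to each charge: r₁ = 0.744 m, r₂ = 0.382 m.
V = k[(-5.13×10⁻⁹)/(0.744) + (-4.62×10⁻⁹)/(0.382)] = -171 V.

-171 V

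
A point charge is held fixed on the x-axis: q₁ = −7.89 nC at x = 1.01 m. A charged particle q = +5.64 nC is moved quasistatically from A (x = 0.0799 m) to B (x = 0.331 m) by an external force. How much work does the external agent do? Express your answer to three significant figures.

For quasistatic motion the external work equals the change in potential energy: W_ext = qΔV = q(V_B − V_A).
At A: distance to the source charge is 0.930 m; V_A = kq₁/r = -76.3 V.
At B: distance to the source charge is 0.679 m; V_B = kq₁/r = -104 V.
ΔV = V_B − V_A = -28.2 V.
W_ext = qΔV = (5.64×10⁻⁹ C)(-28.2 V) = -1.59×10⁻⁷ J.

-1.59×10⁻⁷ J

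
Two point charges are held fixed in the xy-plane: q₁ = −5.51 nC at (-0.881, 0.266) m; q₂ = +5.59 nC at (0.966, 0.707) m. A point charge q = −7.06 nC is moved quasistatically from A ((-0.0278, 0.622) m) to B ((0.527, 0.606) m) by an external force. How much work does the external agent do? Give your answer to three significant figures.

For quasistatic motion the external work equals the change in potential energy: W_ext = qΔV = q(V_B − V_A).
At A: distances to the source charges are 0.924 m, 0.997 m; V_A = Σ kqᵢ/rᵢ = -3.20 V.
At B: distances to the source charges are 1.45 m, 0.450 m; V_B = Σ kqᵢ/rᵢ = 77.4 V.
ΔV = V_B − V_A = 80.6 V.
W_ext = qΔV = (-7.06×10⁻⁹ C)(80.6 V) = -5.69×10⁻⁷ J.

-5.69×10⁻⁷ J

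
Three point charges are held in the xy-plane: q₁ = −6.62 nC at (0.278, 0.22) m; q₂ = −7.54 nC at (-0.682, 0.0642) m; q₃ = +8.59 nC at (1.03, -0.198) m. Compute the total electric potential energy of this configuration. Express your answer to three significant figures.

The assembly work is the sum of pairwise potential energies, U = Σ_{i<j} kqᵢqⱼ/rᵢⱼ.
Pair separations: r₁₂ = 0.973 m, r₁₃ = 0.860 m, r₂₃ = 1.73 m.
U = (4.61×10⁻⁷) + (-5.94×10⁻⁷) + (-3.36×10⁻⁷) = -4.69×10⁻⁷ J.

-4.69×10⁻⁷ J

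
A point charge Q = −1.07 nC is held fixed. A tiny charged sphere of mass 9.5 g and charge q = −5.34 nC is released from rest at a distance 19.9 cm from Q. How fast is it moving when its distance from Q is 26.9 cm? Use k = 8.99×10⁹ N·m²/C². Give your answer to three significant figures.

Only the electrostatic force acts, so mechanical energy is conserved: ½mv² = U₁ − U₂ = kQq(1/r₁ − 1/r₂).
U₁ − U₂ = (8.99×10⁹ N·m²/C²)(-1.07×10⁻⁹ C)(-5.34×10⁻⁹ C)(1/0.199 − 1/0.269) = 6.72×10⁻⁸ J.
v = √(2·6.72×10⁻⁸/9.50×10⁻³) = 3.76×10⁻³ m/s.

3.76×10⁻³ m/s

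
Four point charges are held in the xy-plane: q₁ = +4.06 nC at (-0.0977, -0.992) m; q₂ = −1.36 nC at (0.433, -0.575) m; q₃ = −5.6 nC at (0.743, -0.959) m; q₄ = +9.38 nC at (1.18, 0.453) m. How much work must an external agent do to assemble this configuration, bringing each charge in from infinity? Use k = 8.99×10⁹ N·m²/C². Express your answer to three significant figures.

The work to assemble the configuration equals its total potential energy, U = Σ kqᵢqⱼ/rᵢⱼ over all pairs.
Pair separations: r₁₂ = 0.675 m, r₁₃ = 0.841 m, r₁₄ = 1.93 m, r₂₃ = 0.494 m, r₂₄ = 1.27 m, r₃₄ = 1.48 m.
Summing all 6 pair terms gives U = -4.10×10⁻⁷ J.

-4.10×10⁻⁷ J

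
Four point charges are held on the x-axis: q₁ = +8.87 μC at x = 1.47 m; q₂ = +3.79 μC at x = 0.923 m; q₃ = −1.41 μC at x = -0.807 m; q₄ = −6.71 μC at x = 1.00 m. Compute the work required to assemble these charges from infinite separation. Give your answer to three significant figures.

The assembly work is the sum of pairwise potential energies, U = Σ_{i<j} kqᵢqⱼ/rᵢⱼ.
Pair separations: r₁₂ = 0.547 m, r₁₃ = 2.28 m, r₁₄ = 0.470 m, r₂₃ = 1.73 m, r₂₄ = 0.0770 m, r₃₄ = 1.81 m.
Summing all 6 pair terms gives U = -3.59 J.

-3.59 J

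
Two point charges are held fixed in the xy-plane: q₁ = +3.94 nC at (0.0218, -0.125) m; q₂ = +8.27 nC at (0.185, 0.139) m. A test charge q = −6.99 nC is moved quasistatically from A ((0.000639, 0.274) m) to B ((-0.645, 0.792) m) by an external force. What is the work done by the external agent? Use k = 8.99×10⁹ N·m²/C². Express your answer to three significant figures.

For quasistatic motion the external work equals the change in potential energy: W_ext = qΔV = q(V_B − V_A).
At A: distances to the source charges are 0.400 m, 0.229 m; V_A = Σ kqᵢ/rᵢ = 414 V.
At B: distances to the source charges are 1.13 m, 1.06 m; V_B = Σ kqᵢ/rᵢ = 102 V.
ΔV = V_B − V_A = -312 V.
W_ext = qΔV = (-6.99×10⁻⁹ C)(-312 V) = 2.18×10⁻⁶ J.

2.18×10⁻⁶ J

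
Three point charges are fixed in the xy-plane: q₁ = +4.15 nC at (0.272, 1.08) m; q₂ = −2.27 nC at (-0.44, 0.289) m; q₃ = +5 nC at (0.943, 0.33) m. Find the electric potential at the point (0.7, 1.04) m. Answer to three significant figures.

The total potential is the scalar sum of each charge's contribution, V = Σ kqᵢ/rᵢ.
Distances from the field point to each charge: r₁ = 0.430 m, r₂ = 1.37 m, r₃ = 0.750 m.
V = k[(4.15×10⁻⁹)/(0.430) + (-2.27×10⁻⁹)/(1.37) + (5.00×10⁻⁹)/(0.750)] = 132 V.

132 V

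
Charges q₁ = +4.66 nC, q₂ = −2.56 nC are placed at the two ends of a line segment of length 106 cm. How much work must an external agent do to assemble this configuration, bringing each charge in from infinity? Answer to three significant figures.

The work to assemble the configuration equals its total potential energy, U = Σ kqᵢqⱼ/rᵢⱼ over all pairs.
The separation is r = 1.06 m.
U = (-1.01×10⁻⁷) = -1.01×10⁻⁷ J.

-1.01×10⁻⁷ J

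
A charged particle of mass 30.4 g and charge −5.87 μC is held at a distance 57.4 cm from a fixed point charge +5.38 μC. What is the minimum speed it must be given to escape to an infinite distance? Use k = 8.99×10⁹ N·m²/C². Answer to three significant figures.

5.70 m/s

To just escape, total mechanical energy must reach zero at infinity: ½mv²_min + U = 0, so ½mv²_min = −U = |kQq|/r.
|U| = |kQq|/r = (8.99×10⁹ N·m²/C²)(5.38×10⁻⁶)(5.87×10⁻⁶)/(0.574) = 0.495 J.
v_min = √(2|U|/m) = √(2·0.495/0.0304) = 5.70 m/s.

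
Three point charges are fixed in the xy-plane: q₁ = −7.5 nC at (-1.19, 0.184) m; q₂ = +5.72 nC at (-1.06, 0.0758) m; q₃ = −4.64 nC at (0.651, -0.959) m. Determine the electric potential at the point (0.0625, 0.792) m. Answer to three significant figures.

-32.4 V

Electric potential is a scalar, so the contributions from each charge add algebraically: V = Σ kqᵢ/rᵢ.
Distances from the field point to each charge: r₁ = 1.39 m, r₂ = 1.33 m, r₃ = 1.85 m.
V = k[(-7.50×10⁻⁹)/(1.39) + (5.72×10⁻⁹)/(1.33) + (-4.64×10⁻⁹)/(1.85)] = -32.4 V.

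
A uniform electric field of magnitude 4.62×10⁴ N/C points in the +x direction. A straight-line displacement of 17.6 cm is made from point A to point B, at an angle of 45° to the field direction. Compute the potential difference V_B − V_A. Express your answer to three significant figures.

Only the component of displacement along E changes the potential: ΔV = −E·d·cosθ.
ΔV = −(4.62×10⁴ V/m)(0.176 m)cos45° = -5750 V.

-5750 V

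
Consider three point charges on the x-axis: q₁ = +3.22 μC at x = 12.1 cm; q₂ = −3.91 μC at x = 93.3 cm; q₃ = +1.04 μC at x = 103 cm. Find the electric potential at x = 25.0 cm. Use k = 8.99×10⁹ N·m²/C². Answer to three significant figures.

1.85×10⁵ V

The total potential is the scalar sum of each charge's contribution, V = Σ kqᵢ/rᵢ.
Distances from the field point to each charge: r₁ = 0.129 m, r₂ = 0.683 m, r₃ = 0.780 m.
V = k[(3.22×10⁻⁶)/(0.129) + (-3.91×10⁻⁶)/(0.683) + (1.04×10⁻⁶)/(0.780)] = 1.85×10⁵ V.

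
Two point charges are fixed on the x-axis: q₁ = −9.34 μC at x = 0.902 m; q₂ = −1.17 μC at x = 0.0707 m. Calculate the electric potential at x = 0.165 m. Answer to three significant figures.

Electric potential is a scalar, so the contributions from each charge add algebraically: V = Σ kqᵢ/rᵢ.
Distances from the field point to each charge: r₁ = 0.737 m, r₂ = 0.0943 m.
V = k[(-9.34×10⁻⁶)/(0.737) + (-1.17×10⁻⁶)/(0.0943)] = -2.25×10⁵ V.

-2.25×10⁵ V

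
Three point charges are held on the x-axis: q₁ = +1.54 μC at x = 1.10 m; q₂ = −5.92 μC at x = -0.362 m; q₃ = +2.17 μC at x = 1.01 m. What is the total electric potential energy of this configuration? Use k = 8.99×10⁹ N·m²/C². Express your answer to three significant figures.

0.194 J

The assembly work is the sum of pairwise potential energies, U = Σ_{i<j} kqᵢqⱼ/rᵢⱼ.
Pair separations: r₁₂ = 1.46 m, r₁₃ = 0.0900 m, r₂₃ = 1.37 m.
U = (-0.0561) + (0.334) + (-0.0842) = 0.194 J.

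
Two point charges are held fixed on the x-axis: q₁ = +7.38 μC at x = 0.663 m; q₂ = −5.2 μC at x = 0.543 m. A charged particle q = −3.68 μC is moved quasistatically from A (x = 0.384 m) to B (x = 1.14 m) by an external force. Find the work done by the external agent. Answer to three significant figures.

-0.431 J

For quasistatic motion the external work equals the change in potential energy: W_ext = qΔV = q(V_B − V_A).
At A: distances to the source charges are 0.279 m, 0.159 m; V_A = Σ kqᵢ/rᵢ = -5.62×10⁴ V.
At B: distances to the source charges are 0.477 m, 0.597 m; V_B = Σ kqᵢ/rᵢ = 6.08×10⁴ V.
ΔV = V_B − V_A = 1.17×10⁵ V.
W_ext = qΔV = (-3.68×10⁻⁶ C)(1.17×10⁵ V) = -0.431 J.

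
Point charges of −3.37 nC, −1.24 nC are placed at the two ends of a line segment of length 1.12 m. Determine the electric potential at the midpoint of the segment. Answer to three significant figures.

The total potential is the scalar sum of each charge's contribution, V = Σ kqᵢ/rᵢ.
Each charge is 0.560 m from the midpoint.
V = k[(-3.37×10⁻⁹)/(0.560) + (-1.24×10⁻⁹)/(0.560)] = -74.0 V.

-74.0 V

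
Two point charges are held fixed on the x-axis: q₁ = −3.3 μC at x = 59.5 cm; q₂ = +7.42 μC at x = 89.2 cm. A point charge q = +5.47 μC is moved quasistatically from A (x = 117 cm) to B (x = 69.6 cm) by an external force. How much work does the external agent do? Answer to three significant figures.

-0.775 J

For quasistatic motion the external work equals the change in potential energy: W_ext = qΔV = q(V_B − V_A).
At A: distances to the source charges are 0.575 m, 0.278 m; V_A = Σ kqᵢ/rᵢ = 1.88×10⁵ V.
At B: distances to the source charges are 0.101 m, 0.196 m; V_B = Σ kqᵢ/rᵢ = 4.66×10⁴ V.
ΔV = V_B − V_A = -1.42×10⁵ V.
W_ext = qΔV = (5.47×10⁻⁶ C)(-1.42×10⁵ V) = -0.775 J.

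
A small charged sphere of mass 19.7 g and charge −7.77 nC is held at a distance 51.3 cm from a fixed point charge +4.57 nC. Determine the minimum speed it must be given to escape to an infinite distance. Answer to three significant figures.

To just escape, total mechanical energy must reach zero at infinity: ½mv²_min + U = 0, so ½mv²_min = −U = |kQq|/r.
|U| = |kQq|/r = (8.99×10⁹ N·m²/C²)(4.57×10⁻⁹)(7.77×10⁻⁹)/(0.513) = 6.22×10⁻⁷ J.
v_min = √(2|U|/m) = √(2·6.22×10⁻⁷/0.0197) = 7.95×10⁻³ m/s.

7.95×10⁻³ m/s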